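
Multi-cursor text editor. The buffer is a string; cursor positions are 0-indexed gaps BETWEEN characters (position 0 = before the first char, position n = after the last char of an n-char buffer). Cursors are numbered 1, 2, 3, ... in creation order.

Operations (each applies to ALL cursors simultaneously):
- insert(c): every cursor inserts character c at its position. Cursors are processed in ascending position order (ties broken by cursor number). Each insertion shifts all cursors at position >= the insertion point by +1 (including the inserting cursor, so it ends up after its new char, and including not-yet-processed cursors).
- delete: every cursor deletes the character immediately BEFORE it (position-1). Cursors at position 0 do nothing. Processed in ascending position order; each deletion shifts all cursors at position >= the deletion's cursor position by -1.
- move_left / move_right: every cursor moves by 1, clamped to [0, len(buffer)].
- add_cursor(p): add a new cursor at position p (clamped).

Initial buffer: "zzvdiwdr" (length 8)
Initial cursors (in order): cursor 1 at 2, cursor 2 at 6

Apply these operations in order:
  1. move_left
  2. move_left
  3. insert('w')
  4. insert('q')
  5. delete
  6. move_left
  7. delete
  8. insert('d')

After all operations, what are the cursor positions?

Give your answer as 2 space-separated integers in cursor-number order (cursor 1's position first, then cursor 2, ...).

Answer: 1 6

Derivation:
After op 1 (move_left): buffer="zzvdiwdr" (len 8), cursors c1@1 c2@5, authorship ........
After op 2 (move_left): buffer="zzvdiwdr" (len 8), cursors c1@0 c2@4, authorship ........
After op 3 (insert('w')): buffer="wzzvdwiwdr" (len 10), cursors c1@1 c2@6, authorship 1....2....
After op 4 (insert('q')): buffer="wqzzvdwqiwdr" (len 12), cursors c1@2 c2@8, authorship 11....22....
After op 5 (delete): buffer="wzzvdwiwdr" (len 10), cursors c1@1 c2@6, authorship 1....2....
After op 6 (move_left): buffer="wzzvdwiwdr" (len 10), cursors c1@0 c2@5, authorship 1....2....
After op 7 (delete): buffer="wzzvwiwdr" (len 9), cursors c1@0 c2@4, authorship 1...2....
After op 8 (insert('d')): buffer="dwzzvdwiwdr" (len 11), cursors c1@1 c2@6, authorship 11...22....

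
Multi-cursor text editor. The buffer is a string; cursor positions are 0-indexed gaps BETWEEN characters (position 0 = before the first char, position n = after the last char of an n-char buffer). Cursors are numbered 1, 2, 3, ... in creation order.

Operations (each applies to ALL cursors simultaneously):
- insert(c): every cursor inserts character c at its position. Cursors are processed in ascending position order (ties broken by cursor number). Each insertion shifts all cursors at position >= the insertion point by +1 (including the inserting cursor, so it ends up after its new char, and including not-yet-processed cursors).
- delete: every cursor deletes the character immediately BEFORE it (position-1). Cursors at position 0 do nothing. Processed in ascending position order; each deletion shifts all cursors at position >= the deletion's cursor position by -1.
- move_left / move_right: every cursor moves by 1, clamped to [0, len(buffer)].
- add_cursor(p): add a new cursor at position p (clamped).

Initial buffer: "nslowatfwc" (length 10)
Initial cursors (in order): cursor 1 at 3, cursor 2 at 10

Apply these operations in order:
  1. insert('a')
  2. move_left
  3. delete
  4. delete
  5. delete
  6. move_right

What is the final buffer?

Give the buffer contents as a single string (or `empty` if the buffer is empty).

After op 1 (insert('a')): buffer="nslaowatfwca" (len 12), cursors c1@4 c2@12, authorship ...1.......2
After op 2 (move_left): buffer="nslaowatfwca" (len 12), cursors c1@3 c2@11, authorship ...1.......2
After op 3 (delete): buffer="nsaowatfwa" (len 10), cursors c1@2 c2@9, authorship ..1......2
After op 4 (delete): buffer="naowatfa" (len 8), cursors c1@1 c2@7, authorship .1.....2
After op 5 (delete): buffer="aowata" (len 6), cursors c1@0 c2@5, authorship 1....2
After op 6 (move_right): buffer="aowata" (len 6), cursors c1@1 c2@6, authorship 1....2

Answer: aowata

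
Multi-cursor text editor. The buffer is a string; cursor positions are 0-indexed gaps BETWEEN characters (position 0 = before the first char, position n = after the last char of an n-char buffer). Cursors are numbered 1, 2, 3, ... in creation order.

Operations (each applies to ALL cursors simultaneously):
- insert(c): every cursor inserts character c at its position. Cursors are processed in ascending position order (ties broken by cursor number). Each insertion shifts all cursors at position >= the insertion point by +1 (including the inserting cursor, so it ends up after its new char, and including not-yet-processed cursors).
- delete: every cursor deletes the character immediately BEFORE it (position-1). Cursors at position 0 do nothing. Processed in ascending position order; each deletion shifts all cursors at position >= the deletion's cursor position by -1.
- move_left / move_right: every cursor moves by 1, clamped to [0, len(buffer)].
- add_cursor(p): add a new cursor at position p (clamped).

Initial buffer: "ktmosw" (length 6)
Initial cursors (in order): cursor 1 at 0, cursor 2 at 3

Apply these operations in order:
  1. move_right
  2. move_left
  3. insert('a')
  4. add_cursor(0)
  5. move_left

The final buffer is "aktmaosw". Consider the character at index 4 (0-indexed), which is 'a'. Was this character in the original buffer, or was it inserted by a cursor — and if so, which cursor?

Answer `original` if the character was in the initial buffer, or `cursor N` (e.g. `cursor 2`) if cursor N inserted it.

Answer: cursor 2

Derivation:
After op 1 (move_right): buffer="ktmosw" (len 6), cursors c1@1 c2@4, authorship ......
After op 2 (move_left): buffer="ktmosw" (len 6), cursors c1@0 c2@3, authorship ......
After op 3 (insert('a')): buffer="aktmaosw" (len 8), cursors c1@1 c2@5, authorship 1...2...
After op 4 (add_cursor(0)): buffer="aktmaosw" (len 8), cursors c3@0 c1@1 c2@5, authorship 1...2...
After op 5 (move_left): buffer="aktmaosw" (len 8), cursors c1@0 c3@0 c2@4, authorship 1...2...
Authorship (.=original, N=cursor N): 1 . . . 2 . . .
Index 4: author = 2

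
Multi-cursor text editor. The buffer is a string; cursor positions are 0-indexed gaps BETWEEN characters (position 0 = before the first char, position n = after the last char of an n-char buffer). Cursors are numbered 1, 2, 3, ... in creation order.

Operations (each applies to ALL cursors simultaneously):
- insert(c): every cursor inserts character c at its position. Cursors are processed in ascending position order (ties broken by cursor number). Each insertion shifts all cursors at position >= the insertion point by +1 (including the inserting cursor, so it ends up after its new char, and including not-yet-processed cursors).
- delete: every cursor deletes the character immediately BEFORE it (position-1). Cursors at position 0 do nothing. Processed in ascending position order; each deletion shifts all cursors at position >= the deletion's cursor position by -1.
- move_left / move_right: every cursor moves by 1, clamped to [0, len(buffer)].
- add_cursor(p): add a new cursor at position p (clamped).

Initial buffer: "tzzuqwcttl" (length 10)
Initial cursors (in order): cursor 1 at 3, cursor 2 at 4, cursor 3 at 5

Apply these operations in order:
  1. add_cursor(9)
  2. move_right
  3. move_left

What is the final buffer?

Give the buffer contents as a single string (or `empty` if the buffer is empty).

Answer: tzzuqwcttl

Derivation:
After op 1 (add_cursor(9)): buffer="tzzuqwcttl" (len 10), cursors c1@3 c2@4 c3@5 c4@9, authorship ..........
After op 2 (move_right): buffer="tzzuqwcttl" (len 10), cursors c1@4 c2@5 c3@6 c4@10, authorship ..........
After op 3 (move_left): buffer="tzzuqwcttl" (len 10), cursors c1@3 c2@4 c3@5 c4@9, authorship ..........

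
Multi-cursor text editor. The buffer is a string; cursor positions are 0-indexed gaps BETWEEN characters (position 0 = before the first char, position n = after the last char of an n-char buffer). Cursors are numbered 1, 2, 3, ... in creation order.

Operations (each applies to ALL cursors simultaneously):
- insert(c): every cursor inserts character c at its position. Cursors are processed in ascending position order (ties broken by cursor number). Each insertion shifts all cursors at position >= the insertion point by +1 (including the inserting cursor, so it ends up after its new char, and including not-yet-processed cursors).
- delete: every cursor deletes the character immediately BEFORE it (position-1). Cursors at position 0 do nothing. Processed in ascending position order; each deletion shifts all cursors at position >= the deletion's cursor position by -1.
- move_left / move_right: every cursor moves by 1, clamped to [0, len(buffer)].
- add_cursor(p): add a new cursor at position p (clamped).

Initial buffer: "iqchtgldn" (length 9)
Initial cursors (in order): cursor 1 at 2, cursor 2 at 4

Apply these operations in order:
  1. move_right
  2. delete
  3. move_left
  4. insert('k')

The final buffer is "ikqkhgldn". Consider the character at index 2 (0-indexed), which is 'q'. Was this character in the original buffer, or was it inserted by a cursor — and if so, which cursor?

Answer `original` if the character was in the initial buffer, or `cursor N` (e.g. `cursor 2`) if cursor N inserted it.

Answer: original

Derivation:
After op 1 (move_right): buffer="iqchtgldn" (len 9), cursors c1@3 c2@5, authorship .........
After op 2 (delete): buffer="iqhgldn" (len 7), cursors c1@2 c2@3, authorship .......
After op 3 (move_left): buffer="iqhgldn" (len 7), cursors c1@1 c2@2, authorship .......
After op 4 (insert('k')): buffer="ikqkhgldn" (len 9), cursors c1@2 c2@4, authorship .1.2.....
Authorship (.=original, N=cursor N): . 1 . 2 . . . . .
Index 2: author = original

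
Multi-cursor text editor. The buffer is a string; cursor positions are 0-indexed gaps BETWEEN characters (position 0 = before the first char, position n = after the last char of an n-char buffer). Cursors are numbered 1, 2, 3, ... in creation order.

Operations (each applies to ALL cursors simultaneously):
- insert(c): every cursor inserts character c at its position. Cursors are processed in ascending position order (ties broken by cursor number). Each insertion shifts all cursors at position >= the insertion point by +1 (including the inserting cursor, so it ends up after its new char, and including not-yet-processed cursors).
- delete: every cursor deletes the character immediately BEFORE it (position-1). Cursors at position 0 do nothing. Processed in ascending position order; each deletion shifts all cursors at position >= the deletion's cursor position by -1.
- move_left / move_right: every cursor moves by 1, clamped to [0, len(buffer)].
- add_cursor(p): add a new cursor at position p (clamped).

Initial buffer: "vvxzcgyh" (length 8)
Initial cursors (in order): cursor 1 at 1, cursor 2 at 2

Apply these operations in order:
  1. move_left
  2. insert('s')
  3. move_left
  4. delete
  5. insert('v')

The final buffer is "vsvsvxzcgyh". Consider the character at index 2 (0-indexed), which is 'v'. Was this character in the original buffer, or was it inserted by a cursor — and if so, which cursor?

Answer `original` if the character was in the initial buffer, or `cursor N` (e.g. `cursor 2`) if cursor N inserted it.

After op 1 (move_left): buffer="vvxzcgyh" (len 8), cursors c1@0 c2@1, authorship ........
After op 2 (insert('s')): buffer="svsvxzcgyh" (len 10), cursors c1@1 c2@3, authorship 1.2.......
After op 3 (move_left): buffer="svsvxzcgyh" (len 10), cursors c1@0 c2@2, authorship 1.2.......
After op 4 (delete): buffer="ssvxzcgyh" (len 9), cursors c1@0 c2@1, authorship 12.......
After op 5 (insert('v')): buffer="vsvsvxzcgyh" (len 11), cursors c1@1 c2@3, authorship 1122.......
Authorship (.=original, N=cursor N): 1 1 2 2 . . . . . . .
Index 2: author = 2

Answer: cursor 2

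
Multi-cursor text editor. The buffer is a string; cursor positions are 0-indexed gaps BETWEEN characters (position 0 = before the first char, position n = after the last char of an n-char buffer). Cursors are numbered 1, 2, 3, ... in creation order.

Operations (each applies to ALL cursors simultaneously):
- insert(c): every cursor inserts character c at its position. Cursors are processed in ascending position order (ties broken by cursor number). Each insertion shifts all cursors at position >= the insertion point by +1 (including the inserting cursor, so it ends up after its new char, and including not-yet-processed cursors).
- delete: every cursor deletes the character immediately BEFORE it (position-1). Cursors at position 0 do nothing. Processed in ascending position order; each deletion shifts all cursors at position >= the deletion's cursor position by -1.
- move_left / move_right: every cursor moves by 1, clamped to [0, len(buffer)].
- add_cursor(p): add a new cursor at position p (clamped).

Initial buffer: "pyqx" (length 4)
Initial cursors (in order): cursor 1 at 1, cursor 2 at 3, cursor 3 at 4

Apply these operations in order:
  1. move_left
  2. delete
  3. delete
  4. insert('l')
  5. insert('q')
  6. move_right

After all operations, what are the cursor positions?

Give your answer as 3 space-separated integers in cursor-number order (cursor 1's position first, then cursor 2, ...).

Answer: 7 7 7

Derivation:
After op 1 (move_left): buffer="pyqx" (len 4), cursors c1@0 c2@2 c3@3, authorship ....
After op 2 (delete): buffer="px" (len 2), cursors c1@0 c2@1 c3@1, authorship ..
After op 3 (delete): buffer="x" (len 1), cursors c1@0 c2@0 c3@0, authorship .
After op 4 (insert('l')): buffer="lllx" (len 4), cursors c1@3 c2@3 c3@3, authorship 123.
After op 5 (insert('q')): buffer="lllqqqx" (len 7), cursors c1@6 c2@6 c3@6, authorship 123123.
After op 6 (move_right): buffer="lllqqqx" (len 7), cursors c1@7 c2@7 c3@7, authorship 123123.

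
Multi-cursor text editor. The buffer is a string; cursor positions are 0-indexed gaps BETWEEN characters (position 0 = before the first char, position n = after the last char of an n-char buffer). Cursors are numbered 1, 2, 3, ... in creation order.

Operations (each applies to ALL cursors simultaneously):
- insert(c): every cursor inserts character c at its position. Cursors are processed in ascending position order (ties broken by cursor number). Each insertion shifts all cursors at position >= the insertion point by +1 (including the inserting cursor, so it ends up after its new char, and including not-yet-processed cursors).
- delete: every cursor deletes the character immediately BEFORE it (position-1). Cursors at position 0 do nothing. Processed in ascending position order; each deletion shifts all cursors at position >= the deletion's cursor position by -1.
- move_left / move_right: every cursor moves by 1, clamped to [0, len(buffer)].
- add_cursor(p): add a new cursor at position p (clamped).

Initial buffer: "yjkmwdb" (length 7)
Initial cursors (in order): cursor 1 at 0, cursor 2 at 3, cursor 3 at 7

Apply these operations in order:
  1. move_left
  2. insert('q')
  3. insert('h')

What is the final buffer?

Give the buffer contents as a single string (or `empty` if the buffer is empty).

Answer: qhyjqhkmwdqhb

Derivation:
After op 1 (move_left): buffer="yjkmwdb" (len 7), cursors c1@0 c2@2 c3@6, authorship .......
After op 2 (insert('q')): buffer="qyjqkmwdqb" (len 10), cursors c1@1 c2@4 c3@9, authorship 1..2....3.
After op 3 (insert('h')): buffer="qhyjqhkmwdqhb" (len 13), cursors c1@2 c2@6 c3@12, authorship 11..22....33.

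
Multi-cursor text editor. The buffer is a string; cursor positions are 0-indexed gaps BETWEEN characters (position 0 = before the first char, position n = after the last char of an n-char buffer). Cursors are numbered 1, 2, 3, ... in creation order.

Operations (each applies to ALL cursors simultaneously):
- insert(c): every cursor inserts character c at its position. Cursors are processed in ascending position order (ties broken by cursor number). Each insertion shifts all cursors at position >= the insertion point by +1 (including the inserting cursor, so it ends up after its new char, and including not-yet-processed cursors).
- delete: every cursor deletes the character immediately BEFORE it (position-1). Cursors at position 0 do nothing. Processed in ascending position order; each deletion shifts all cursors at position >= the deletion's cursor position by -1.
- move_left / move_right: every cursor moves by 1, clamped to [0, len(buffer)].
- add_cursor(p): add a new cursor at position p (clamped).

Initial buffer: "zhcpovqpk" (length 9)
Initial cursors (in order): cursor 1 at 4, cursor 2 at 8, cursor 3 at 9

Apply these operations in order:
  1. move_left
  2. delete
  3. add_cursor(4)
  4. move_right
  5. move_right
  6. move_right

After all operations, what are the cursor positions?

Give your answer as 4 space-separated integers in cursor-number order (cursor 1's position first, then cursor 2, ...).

After op 1 (move_left): buffer="zhcpovqpk" (len 9), cursors c1@3 c2@7 c3@8, authorship .........
After op 2 (delete): buffer="zhpovk" (len 6), cursors c1@2 c2@5 c3@5, authorship ......
After op 3 (add_cursor(4)): buffer="zhpovk" (len 6), cursors c1@2 c4@4 c2@5 c3@5, authorship ......
After op 4 (move_right): buffer="zhpovk" (len 6), cursors c1@3 c4@5 c2@6 c3@6, authorship ......
After op 5 (move_right): buffer="zhpovk" (len 6), cursors c1@4 c2@6 c3@6 c4@6, authorship ......
After op 6 (move_right): buffer="zhpovk" (len 6), cursors c1@5 c2@6 c3@6 c4@6, authorship ......

Answer: 5 6 6 6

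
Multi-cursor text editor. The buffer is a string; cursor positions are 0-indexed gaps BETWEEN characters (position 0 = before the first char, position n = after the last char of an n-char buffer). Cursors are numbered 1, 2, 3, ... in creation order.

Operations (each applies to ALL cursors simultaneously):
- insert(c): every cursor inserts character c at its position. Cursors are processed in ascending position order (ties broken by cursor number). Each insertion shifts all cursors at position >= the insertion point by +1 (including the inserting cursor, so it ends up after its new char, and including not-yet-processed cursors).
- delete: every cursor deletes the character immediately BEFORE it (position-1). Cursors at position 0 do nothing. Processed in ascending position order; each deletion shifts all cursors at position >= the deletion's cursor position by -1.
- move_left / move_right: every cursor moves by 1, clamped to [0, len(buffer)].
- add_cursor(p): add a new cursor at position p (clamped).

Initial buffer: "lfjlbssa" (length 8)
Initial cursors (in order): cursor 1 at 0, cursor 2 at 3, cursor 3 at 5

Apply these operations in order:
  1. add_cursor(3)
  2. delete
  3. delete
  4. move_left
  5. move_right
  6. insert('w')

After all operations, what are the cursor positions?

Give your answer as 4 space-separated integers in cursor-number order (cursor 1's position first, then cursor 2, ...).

After op 1 (add_cursor(3)): buffer="lfjlbssa" (len 8), cursors c1@0 c2@3 c4@3 c3@5, authorship ........
After op 2 (delete): buffer="llssa" (len 5), cursors c1@0 c2@1 c4@1 c3@2, authorship .....
After op 3 (delete): buffer="ssa" (len 3), cursors c1@0 c2@0 c3@0 c4@0, authorship ...
After op 4 (move_left): buffer="ssa" (len 3), cursors c1@0 c2@0 c3@0 c4@0, authorship ...
After op 5 (move_right): buffer="ssa" (len 3), cursors c1@1 c2@1 c3@1 c4@1, authorship ...
After op 6 (insert('w')): buffer="swwwwsa" (len 7), cursors c1@5 c2@5 c3@5 c4@5, authorship .1234..

Answer: 5 5 5 5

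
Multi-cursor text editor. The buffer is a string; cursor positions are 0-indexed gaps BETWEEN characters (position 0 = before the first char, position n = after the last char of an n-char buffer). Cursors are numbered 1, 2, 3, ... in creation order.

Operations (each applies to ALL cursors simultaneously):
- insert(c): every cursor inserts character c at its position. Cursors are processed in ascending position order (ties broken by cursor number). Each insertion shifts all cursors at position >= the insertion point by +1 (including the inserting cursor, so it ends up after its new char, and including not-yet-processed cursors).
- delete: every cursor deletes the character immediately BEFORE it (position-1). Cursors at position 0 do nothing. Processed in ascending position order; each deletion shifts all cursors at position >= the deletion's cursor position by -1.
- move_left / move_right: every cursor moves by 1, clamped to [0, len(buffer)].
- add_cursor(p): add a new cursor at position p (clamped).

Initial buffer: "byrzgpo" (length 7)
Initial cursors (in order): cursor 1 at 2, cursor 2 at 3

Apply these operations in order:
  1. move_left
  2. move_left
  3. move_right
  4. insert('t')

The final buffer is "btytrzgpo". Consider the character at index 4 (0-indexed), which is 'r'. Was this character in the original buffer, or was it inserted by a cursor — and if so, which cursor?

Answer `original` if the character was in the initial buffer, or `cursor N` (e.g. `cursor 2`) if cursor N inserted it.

Answer: original

Derivation:
After op 1 (move_left): buffer="byrzgpo" (len 7), cursors c1@1 c2@2, authorship .......
After op 2 (move_left): buffer="byrzgpo" (len 7), cursors c1@0 c2@1, authorship .......
After op 3 (move_right): buffer="byrzgpo" (len 7), cursors c1@1 c2@2, authorship .......
After op 4 (insert('t')): buffer="btytrzgpo" (len 9), cursors c1@2 c2@4, authorship .1.2.....
Authorship (.=original, N=cursor N): . 1 . 2 . . . . .
Index 4: author = original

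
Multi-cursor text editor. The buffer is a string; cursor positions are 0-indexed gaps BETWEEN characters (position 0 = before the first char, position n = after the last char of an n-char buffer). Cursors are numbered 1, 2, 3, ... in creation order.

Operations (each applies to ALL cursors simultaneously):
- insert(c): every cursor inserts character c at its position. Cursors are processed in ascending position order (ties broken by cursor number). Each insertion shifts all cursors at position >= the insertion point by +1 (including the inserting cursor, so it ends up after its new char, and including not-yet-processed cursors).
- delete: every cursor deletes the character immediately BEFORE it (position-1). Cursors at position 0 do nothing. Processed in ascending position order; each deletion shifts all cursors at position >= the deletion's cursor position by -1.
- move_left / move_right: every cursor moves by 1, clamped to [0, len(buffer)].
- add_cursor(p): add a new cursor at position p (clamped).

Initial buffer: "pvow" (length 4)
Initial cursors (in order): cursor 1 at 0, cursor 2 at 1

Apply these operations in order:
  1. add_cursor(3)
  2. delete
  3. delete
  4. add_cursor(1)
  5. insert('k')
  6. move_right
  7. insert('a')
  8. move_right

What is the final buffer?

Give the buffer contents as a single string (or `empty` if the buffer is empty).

After op 1 (add_cursor(3)): buffer="pvow" (len 4), cursors c1@0 c2@1 c3@3, authorship ....
After op 2 (delete): buffer="vw" (len 2), cursors c1@0 c2@0 c3@1, authorship ..
After op 3 (delete): buffer="w" (len 1), cursors c1@0 c2@0 c3@0, authorship .
After op 4 (add_cursor(1)): buffer="w" (len 1), cursors c1@0 c2@0 c3@0 c4@1, authorship .
After op 5 (insert('k')): buffer="kkkwk" (len 5), cursors c1@3 c2@3 c3@3 c4@5, authorship 123.4
After op 6 (move_right): buffer="kkkwk" (len 5), cursors c1@4 c2@4 c3@4 c4@5, authorship 123.4
After op 7 (insert('a')): buffer="kkkwaaaka" (len 9), cursors c1@7 c2@7 c3@7 c4@9, authorship 123.12344
After op 8 (move_right): buffer="kkkwaaaka" (len 9), cursors c1@8 c2@8 c3@8 c4@9, authorship 123.12344

Answer: kkkwaaaka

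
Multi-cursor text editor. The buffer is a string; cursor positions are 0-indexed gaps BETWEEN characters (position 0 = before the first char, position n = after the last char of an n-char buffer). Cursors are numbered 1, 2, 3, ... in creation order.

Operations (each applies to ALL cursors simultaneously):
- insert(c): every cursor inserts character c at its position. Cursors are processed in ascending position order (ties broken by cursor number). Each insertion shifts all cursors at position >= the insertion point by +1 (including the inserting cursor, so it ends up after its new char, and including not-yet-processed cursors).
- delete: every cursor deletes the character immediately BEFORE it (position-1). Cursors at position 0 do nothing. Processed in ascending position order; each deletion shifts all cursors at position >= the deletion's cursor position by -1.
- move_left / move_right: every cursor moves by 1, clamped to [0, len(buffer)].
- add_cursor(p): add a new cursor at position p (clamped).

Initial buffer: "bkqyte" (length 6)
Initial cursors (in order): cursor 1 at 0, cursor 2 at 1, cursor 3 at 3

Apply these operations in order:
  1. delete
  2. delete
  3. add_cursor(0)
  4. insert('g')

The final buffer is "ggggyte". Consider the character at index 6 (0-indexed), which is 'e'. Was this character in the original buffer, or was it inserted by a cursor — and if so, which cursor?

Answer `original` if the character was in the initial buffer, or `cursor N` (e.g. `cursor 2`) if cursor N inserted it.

Answer: original

Derivation:
After op 1 (delete): buffer="kyte" (len 4), cursors c1@0 c2@0 c3@1, authorship ....
After op 2 (delete): buffer="yte" (len 3), cursors c1@0 c2@0 c3@0, authorship ...
After op 3 (add_cursor(0)): buffer="yte" (len 3), cursors c1@0 c2@0 c3@0 c4@0, authorship ...
After op 4 (insert('g')): buffer="ggggyte" (len 7), cursors c1@4 c2@4 c3@4 c4@4, authorship 1234...
Authorship (.=original, N=cursor N): 1 2 3 4 . . .
Index 6: author = original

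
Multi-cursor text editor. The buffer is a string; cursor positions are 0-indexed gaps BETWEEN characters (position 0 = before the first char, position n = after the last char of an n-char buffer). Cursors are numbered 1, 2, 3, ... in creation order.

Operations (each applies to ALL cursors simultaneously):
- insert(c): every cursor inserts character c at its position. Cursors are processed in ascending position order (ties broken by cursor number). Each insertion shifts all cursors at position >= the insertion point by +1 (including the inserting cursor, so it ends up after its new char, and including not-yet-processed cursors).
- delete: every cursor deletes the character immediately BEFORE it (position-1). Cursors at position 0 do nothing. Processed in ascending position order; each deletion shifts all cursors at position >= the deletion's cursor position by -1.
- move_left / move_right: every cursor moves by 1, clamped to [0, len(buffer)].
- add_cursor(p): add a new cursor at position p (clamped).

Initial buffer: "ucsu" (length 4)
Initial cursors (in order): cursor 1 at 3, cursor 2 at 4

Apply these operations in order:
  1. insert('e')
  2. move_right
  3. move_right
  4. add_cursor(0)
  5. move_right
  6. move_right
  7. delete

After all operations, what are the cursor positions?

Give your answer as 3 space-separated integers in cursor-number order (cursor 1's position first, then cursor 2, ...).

Answer: 3 3 1

Derivation:
After op 1 (insert('e')): buffer="ucseue" (len 6), cursors c1@4 c2@6, authorship ...1.2
After op 2 (move_right): buffer="ucseue" (len 6), cursors c1@5 c2@6, authorship ...1.2
After op 3 (move_right): buffer="ucseue" (len 6), cursors c1@6 c2@6, authorship ...1.2
After op 4 (add_cursor(0)): buffer="ucseue" (len 6), cursors c3@0 c1@6 c2@6, authorship ...1.2
After op 5 (move_right): buffer="ucseue" (len 6), cursors c3@1 c1@6 c2@6, authorship ...1.2
After op 6 (move_right): buffer="ucseue" (len 6), cursors c3@2 c1@6 c2@6, authorship ...1.2
After op 7 (delete): buffer="use" (len 3), cursors c3@1 c1@3 c2@3, authorship ..1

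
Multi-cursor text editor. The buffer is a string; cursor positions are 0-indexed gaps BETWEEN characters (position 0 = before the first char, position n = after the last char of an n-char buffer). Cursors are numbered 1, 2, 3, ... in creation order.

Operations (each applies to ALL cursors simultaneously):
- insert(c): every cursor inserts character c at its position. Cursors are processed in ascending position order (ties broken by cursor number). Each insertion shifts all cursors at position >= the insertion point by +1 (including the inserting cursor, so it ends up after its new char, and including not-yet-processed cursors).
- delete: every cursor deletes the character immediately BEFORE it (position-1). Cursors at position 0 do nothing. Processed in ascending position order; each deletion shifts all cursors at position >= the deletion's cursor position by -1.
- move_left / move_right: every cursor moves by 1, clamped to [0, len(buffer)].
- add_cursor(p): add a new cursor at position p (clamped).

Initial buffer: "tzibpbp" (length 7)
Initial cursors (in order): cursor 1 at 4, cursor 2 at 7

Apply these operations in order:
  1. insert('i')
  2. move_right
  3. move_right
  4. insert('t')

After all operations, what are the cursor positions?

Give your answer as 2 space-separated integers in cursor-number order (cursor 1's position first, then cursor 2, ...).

Answer: 8 11

Derivation:
After op 1 (insert('i')): buffer="tzibipbpi" (len 9), cursors c1@5 c2@9, authorship ....1...2
After op 2 (move_right): buffer="tzibipbpi" (len 9), cursors c1@6 c2@9, authorship ....1...2
After op 3 (move_right): buffer="tzibipbpi" (len 9), cursors c1@7 c2@9, authorship ....1...2
After op 4 (insert('t')): buffer="tzibipbtpit" (len 11), cursors c1@8 c2@11, authorship ....1..1.22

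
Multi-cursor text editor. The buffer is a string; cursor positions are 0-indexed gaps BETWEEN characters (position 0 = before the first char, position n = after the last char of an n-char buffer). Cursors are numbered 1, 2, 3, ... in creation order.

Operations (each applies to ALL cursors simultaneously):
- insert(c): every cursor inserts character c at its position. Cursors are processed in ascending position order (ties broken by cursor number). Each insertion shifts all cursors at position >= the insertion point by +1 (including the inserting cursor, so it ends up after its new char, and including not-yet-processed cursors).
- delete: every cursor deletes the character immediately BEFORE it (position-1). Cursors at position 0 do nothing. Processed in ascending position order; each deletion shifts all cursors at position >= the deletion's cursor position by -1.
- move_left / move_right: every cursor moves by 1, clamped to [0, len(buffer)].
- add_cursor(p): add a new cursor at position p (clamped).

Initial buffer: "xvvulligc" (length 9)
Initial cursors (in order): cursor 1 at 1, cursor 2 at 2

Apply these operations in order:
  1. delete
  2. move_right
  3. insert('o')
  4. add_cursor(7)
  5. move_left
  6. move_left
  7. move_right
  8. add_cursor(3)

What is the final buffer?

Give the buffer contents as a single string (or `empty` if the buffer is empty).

After op 1 (delete): buffer="vulligc" (len 7), cursors c1@0 c2@0, authorship .......
After op 2 (move_right): buffer="vulligc" (len 7), cursors c1@1 c2@1, authorship .......
After op 3 (insert('o')): buffer="vooulligc" (len 9), cursors c1@3 c2@3, authorship .12......
After op 4 (add_cursor(7)): buffer="vooulligc" (len 9), cursors c1@3 c2@3 c3@7, authorship .12......
After op 5 (move_left): buffer="vooulligc" (len 9), cursors c1@2 c2@2 c3@6, authorship .12......
After op 6 (move_left): buffer="vooulligc" (len 9), cursors c1@1 c2@1 c3@5, authorship .12......
After op 7 (move_right): buffer="vooulligc" (len 9), cursors c1@2 c2@2 c3@6, authorship .12......
After op 8 (add_cursor(3)): buffer="vooulligc" (len 9), cursors c1@2 c2@2 c4@3 c3@6, authorship .12......

Answer: vooulligc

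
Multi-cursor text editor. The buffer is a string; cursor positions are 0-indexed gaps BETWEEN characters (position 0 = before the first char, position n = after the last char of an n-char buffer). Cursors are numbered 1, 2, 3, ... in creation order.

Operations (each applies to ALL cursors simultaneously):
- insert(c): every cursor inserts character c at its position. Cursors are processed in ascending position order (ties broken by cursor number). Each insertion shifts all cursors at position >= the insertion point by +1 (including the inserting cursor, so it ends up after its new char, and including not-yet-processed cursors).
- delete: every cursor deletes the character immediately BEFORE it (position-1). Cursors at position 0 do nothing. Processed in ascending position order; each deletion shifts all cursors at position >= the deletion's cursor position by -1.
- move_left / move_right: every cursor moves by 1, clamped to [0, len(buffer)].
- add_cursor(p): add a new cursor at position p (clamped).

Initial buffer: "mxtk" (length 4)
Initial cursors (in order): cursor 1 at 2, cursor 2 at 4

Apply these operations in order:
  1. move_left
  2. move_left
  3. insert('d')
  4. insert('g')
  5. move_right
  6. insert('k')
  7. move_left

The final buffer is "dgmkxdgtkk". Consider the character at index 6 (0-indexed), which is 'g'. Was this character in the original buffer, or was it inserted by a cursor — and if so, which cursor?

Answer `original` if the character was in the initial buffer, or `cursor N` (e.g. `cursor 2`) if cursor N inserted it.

Answer: cursor 2

Derivation:
After op 1 (move_left): buffer="mxtk" (len 4), cursors c1@1 c2@3, authorship ....
After op 2 (move_left): buffer="mxtk" (len 4), cursors c1@0 c2@2, authorship ....
After op 3 (insert('d')): buffer="dmxdtk" (len 6), cursors c1@1 c2@4, authorship 1..2..
After op 4 (insert('g')): buffer="dgmxdgtk" (len 8), cursors c1@2 c2@6, authorship 11..22..
After op 5 (move_right): buffer="dgmxdgtk" (len 8), cursors c1@3 c2@7, authorship 11..22..
After op 6 (insert('k')): buffer="dgmkxdgtkk" (len 10), cursors c1@4 c2@9, authorship 11.1.22.2.
After op 7 (move_left): buffer="dgmkxdgtkk" (len 10), cursors c1@3 c2@8, authorship 11.1.22.2.
Authorship (.=original, N=cursor N): 1 1 . 1 . 2 2 . 2 .
Index 6: author = 2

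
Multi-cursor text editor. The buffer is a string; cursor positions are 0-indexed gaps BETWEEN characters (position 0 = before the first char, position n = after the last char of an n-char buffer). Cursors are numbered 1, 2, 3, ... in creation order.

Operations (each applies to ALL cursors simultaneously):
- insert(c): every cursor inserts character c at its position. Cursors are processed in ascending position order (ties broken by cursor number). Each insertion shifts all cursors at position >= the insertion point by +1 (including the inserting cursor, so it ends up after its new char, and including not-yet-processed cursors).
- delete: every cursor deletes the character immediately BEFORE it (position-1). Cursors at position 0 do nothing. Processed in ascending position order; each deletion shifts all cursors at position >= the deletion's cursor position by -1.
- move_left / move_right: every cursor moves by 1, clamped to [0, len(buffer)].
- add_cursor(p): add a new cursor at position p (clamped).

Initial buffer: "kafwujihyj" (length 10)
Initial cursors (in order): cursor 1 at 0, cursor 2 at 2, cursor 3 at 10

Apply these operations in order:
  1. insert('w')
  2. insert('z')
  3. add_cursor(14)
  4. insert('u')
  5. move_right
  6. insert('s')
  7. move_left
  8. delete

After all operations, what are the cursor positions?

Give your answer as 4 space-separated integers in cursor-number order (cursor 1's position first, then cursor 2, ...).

After op 1 (insert('w')): buffer="wkawfwujihyjw" (len 13), cursors c1@1 c2@4 c3@13, authorship 1..2........3
After op 2 (insert('z')): buffer="wzkawzfwujihyjwz" (len 16), cursors c1@2 c2@6 c3@16, authorship 11..22........33
After op 3 (add_cursor(14)): buffer="wzkawzfwujihyjwz" (len 16), cursors c1@2 c2@6 c4@14 c3@16, authorship 11..22........33
After op 4 (insert('u')): buffer="wzukawzufwujihyjuwzu" (len 20), cursors c1@3 c2@8 c4@17 c3@20, authorship 111..222........4333
After op 5 (move_right): buffer="wzukawzufwujihyjuwzu" (len 20), cursors c1@4 c2@9 c4@18 c3@20, authorship 111..222........4333
After op 6 (insert('s')): buffer="wzuksawzufswujihyjuwszus" (len 24), cursors c1@5 c2@11 c4@21 c3@24, authorship 111.1.222.2.......434333
After op 7 (move_left): buffer="wzuksawzufswujihyjuwszus" (len 24), cursors c1@4 c2@10 c4@20 c3@23, authorship 111.1.222.2.......434333
After op 8 (delete): buffer="wzusawzuswujihyjuszs" (len 20), cursors c1@3 c2@8 c4@17 c3@19, authorship 1111.2222.......4433

Answer: 3 8 19 17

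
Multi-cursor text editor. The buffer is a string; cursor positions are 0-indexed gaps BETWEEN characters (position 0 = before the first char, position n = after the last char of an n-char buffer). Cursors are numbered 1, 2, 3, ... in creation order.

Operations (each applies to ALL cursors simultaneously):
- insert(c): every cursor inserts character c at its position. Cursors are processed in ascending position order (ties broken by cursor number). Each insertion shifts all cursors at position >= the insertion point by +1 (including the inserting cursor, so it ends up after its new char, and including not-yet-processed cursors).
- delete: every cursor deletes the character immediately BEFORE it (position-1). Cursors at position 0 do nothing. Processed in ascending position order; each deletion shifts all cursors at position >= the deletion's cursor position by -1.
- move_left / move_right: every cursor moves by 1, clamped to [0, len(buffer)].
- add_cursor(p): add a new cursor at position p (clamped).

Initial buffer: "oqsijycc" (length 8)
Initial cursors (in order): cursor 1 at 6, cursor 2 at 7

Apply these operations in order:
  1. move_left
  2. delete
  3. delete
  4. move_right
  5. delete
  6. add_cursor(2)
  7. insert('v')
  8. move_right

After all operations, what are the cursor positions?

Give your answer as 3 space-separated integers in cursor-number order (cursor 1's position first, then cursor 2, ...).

Answer: 4 4 5

Derivation:
After op 1 (move_left): buffer="oqsijycc" (len 8), cursors c1@5 c2@6, authorship ........
After op 2 (delete): buffer="oqsicc" (len 6), cursors c1@4 c2@4, authorship ......
After op 3 (delete): buffer="oqcc" (len 4), cursors c1@2 c2@2, authorship ....
After op 4 (move_right): buffer="oqcc" (len 4), cursors c1@3 c2@3, authorship ....
After op 5 (delete): buffer="oc" (len 2), cursors c1@1 c2@1, authorship ..
After op 6 (add_cursor(2)): buffer="oc" (len 2), cursors c1@1 c2@1 c3@2, authorship ..
After op 7 (insert('v')): buffer="ovvcv" (len 5), cursors c1@3 c2@3 c3@5, authorship .12.3
After op 8 (move_right): buffer="ovvcv" (len 5), cursors c1@4 c2@4 c3@5, authorship .12.3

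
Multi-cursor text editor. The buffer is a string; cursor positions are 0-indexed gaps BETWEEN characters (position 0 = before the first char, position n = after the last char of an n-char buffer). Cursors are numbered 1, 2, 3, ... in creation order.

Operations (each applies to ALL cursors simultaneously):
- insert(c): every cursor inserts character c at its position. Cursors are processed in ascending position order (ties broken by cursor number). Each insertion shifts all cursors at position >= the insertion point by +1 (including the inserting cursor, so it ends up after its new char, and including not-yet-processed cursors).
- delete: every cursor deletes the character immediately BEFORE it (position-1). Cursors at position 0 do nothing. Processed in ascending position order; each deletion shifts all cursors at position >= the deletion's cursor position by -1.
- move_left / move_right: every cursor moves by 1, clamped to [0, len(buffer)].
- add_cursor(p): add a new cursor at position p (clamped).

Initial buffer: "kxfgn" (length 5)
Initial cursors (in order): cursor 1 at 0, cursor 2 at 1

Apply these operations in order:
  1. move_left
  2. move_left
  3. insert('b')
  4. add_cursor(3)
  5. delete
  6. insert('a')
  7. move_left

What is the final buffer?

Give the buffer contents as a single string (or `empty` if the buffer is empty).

Answer: aaaxfgn

Derivation:
After op 1 (move_left): buffer="kxfgn" (len 5), cursors c1@0 c2@0, authorship .....
After op 2 (move_left): buffer="kxfgn" (len 5), cursors c1@0 c2@0, authorship .....
After op 3 (insert('b')): buffer="bbkxfgn" (len 7), cursors c1@2 c2@2, authorship 12.....
After op 4 (add_cursor(3)): buffer="bbkxfgn" (len 7), cursors c1@2 c2@2 c3@3, authorship 12.....
After op 5 (delete): buffer="xfgn" (len 4), cursors c1@0 c2@0 c3@0, authorship ....
After op 6 (insert('a')): buffer="aaaxfgn" (len 7), cursors c1@3 c2@3 c3@3, authorship 123....
After op 7 (move_left): buffer="aaaxfgn" (len 7), cursors c1@2 c2@2 c3@2, authorship 123....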